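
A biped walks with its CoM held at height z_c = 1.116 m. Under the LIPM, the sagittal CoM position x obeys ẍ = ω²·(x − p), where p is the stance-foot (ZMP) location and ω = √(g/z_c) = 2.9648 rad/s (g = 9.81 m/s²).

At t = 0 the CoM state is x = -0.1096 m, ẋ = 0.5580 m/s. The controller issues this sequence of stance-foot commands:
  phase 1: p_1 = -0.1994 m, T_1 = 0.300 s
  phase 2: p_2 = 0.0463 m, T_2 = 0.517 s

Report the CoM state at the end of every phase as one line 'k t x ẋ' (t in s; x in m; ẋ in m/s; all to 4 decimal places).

phase 1: p=-0.1994, T=0.300, ωT=0.889440, cosh=1.422326, sinh=1.011440; start (x,ẋ)=(-0.109600, 0.558000) → end (x,ẋ)=(0.118686, 1.062943)
phase 2: p=0.0463, T=0.517, ωT=1.532802, cosh=2.423532, sinh=2.207602; start (x,ẋ)=(0.118686, 1.062943) → end (x,ẋ)=(1.013202, 3.049851)

1 0.3000 0.1187 1.0629
2 0.8170 1.0132 3.0499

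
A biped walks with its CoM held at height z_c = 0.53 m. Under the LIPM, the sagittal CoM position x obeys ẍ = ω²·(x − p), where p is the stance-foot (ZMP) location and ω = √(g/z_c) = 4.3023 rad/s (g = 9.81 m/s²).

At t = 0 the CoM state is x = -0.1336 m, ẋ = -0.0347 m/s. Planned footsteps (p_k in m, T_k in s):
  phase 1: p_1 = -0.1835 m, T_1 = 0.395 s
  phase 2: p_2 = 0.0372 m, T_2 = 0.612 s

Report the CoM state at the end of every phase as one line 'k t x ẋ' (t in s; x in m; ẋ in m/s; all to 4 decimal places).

1 0.3950 -0.0638 0.4695
2 1.0070 0.0865 0.2769

phase 1: p=-0.1835, T=0.395, ωT=1.699409, cosh=2.826751, sinh=2.643959; start (x,ẋ)=(-0.133600, -0.034700) → end (x,ẋ)=(-0.063770, 0.469530)
phase 2: p=0.0372, T=0.612, ωT=2.633008, cosh=6.993711, sinh=6.921849; start (x,ẋ)=(-0.063770, 0.469530) → end (x,ẋ)=(0.086459, 0.276885)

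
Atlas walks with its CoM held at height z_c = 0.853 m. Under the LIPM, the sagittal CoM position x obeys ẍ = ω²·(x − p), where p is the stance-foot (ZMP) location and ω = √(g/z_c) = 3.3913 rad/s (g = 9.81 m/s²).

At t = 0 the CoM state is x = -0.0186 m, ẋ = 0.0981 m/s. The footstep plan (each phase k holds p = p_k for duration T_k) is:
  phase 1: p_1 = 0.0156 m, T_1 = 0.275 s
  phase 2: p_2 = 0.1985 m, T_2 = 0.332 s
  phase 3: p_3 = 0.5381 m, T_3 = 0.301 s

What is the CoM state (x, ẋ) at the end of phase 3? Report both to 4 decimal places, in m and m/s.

x = -0.8463, ẋ = -4.1976

phase 1: p=0.0156, T=0.275, ωT=0.932608, cosh=1.467326, sinh=1.073800; start (x,ẋ)=(-0.018600, 0.098100) → end (x,ẋ)=(-0.003521, 0.019403)
phase 2: p=0.1985, T=0.332, ωT=1.125912, cosh=1.703691, sinh=1.379335; start (x,ẋ)=(-0.003521, 0.019403) → end (x,ẋ)=(-0.137789, -0.911944)
phase 3: p=0.5381, T=0.301, ωT=1.020781, cosh=1.567838, sinh=1.207524; start (x,ẋ)=(-0.137789, -0.911944) → end (x,ẋ)=(-0.846297, -4.197600)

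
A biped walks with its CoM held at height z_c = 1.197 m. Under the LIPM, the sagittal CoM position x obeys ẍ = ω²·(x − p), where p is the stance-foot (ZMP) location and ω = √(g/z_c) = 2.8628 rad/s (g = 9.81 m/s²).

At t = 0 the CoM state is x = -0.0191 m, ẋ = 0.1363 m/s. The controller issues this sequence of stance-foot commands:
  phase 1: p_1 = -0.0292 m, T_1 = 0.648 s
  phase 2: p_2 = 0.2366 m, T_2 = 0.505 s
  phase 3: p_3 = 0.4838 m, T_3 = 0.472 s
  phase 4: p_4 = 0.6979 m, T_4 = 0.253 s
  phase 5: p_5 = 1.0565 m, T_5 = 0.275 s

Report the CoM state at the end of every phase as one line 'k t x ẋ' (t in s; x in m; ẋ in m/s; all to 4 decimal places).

1 0.6480 0.1523 0.5364
2 1.1530 0.4234 0.7181
3 1.6250 0.8113 1.1683
4 1.8780 1.1645 1.7447
5 2.1530 1.7306 2.5832

phase 1: p=-0.0292, T=0.648, ωT=1.855094, cosh=3.274370, sinh=3.117932; start (x,ẋ)=(-0.019100, 0.136300) → end (x,ẋ)=(0.152318, 0.536449)
phase 2: p=0.2366, T=0.505, ωT=1.445714, cosh=2.240230, sinh=2.004652; start (x,ẋ)=(0.152318, 0.536449) → end (x,ẋ)=(0.423434, 0.718083)
phase 3: p=0.4838, T=0.472, ωT=1.351242, cosh=2.060568, sinh=1.801650; start (x,ẋ)=(0.423434, 0.718083) → end (x,ẋ)=(0.811323, 1.168304)
phase 4: p=0.6979, T=0.253, ωT=0.724288, cosh=1.273966, sinh=0.789297; start (x,ẋ)=(0.811323, 1.168304) → end (x,ẋ)=(1.164508, 1.744669)
phase 5: p=1.0565, T=0.275, ωT=0.787270, cosh=1.326237, sinh=0.871152; start (x,ẋ)=(1.164508, 1.744669) → end (x,ẋ)=(1.730648, 2.583209)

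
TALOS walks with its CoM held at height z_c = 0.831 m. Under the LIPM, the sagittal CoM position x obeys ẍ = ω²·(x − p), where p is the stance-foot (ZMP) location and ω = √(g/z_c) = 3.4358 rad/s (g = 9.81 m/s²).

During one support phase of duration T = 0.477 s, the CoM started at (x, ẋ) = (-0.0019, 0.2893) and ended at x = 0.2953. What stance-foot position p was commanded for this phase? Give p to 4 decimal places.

p = -0.0549

ωT = 3.4358·0.477 = 1.638877; cosh(ωT) = 2.671790, sinh(ωT) = 2.477592
x(T) = p + (x₀−p)·cosh(ωT) + (ẋ₀/ω)·sinh(ωT) ⇒ p·(1 − cosh) = x(T) − x₀·cosh − (ẋ₀/ω)·sinh
numerator   = 0.2953 − (-0.0019)·2.671790 − (0.2893/3.4358)·2.477592 = 0.091759
denominator = 1 − 2.671790 = -1.671790
p = 0.091759 / -1.671790 = -0.0549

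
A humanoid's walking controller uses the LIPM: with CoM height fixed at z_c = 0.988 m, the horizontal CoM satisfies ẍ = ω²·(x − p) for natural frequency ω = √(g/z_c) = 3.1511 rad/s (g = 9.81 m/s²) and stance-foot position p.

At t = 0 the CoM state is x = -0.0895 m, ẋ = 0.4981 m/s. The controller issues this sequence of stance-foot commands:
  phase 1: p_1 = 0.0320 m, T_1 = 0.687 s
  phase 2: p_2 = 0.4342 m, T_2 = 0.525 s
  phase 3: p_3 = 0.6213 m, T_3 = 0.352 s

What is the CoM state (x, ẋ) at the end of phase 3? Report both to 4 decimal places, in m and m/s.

phase 1: p=0.0320, T=0.687, ωT=2.164806, cosh=4.413841, sinh=4.299068; start (x,ẋ)=(-0.089500, 0.498100) → end (x,ẋ)=(0.175280, 0.552598)
phase 2: p=0.4342, T=0.525, ωT=1.654328, cosh=2.710391, sinh=2.519171; start (x,ẋ)=(0.175280, 0.552598) → end (x,ẋ)=(0.174204, -0.557592)
phase 3: p=0.6213, T=0.352, ωT=1.109187, cosh=1.680860, sinh=1.351033; start (x,ẋ)=(0.174204, -0.557592) → end (x,ẋ)=(-0.369273, -2.840629)

x = -0.3693, ẋ = -2.8406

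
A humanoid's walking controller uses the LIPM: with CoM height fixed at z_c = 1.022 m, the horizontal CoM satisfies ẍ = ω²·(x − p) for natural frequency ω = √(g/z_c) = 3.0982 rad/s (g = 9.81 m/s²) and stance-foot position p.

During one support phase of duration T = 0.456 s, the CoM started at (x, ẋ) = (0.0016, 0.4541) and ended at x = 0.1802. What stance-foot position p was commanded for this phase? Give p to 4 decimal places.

ωT = 3.0982·0.456 = 1.412779; cosh(ωT) = 2.175410, sinh(ωT) = 1.931945
x(T) = p + (x₀−p)·cosh(ωT) + (ẋ₀/ω)·sinh(ωT) ⇒ p·(1 − cosh) = x(T) − x₀·cosh − (ẋ₀/ω)·sinh
numerator   = 0.1802 − (0.0016)·2.175410 − (0.4541/3.0982)·1.931945 = -0.106444
denominator = 1 − 2.175410 = -1.175410
p = -0.106444 / -1.175410 = 0.0906

p = 0.0906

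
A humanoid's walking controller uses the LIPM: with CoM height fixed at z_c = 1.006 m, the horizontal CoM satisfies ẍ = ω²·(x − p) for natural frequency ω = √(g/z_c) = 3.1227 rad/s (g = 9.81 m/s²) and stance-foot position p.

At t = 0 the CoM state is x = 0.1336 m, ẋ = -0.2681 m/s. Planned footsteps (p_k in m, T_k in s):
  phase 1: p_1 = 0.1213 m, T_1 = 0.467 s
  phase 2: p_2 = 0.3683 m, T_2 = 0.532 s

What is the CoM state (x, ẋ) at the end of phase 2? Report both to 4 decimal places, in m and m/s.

x = -1.1359, ẋ = -4.5641

phase 1: p=0.1213, T=0.467, ωT=1.458301, cosh=2.265640, sinh=2.033009; start (x,ẋ)=(0.133600, -0.268100) → end (x,ẋ)=(-0.025377, -0.529332)
phase 2: p=0.3683, T=0.532, ωT=1.661276, cosh=2.727962, sinh=2.538066; start (x,ẋ)=(-0.025377, -0.529332) → end (x,ẋ)=(-1.135866, -4.564131)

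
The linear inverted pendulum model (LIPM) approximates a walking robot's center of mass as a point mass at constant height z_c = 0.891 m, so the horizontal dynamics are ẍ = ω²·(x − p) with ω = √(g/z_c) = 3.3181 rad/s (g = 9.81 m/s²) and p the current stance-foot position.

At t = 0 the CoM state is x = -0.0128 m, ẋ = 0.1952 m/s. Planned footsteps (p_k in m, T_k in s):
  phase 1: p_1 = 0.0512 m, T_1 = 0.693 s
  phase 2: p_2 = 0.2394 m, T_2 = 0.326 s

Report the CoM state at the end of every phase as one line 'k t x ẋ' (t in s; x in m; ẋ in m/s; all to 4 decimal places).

1 0.6930 0.0193 -0.0651
2 1.0190 -0.1482 -1.0605

phase 1: p=0.0512, T=0.693, ωT=2.299443, cosh=5.034473, sinh=4.934158; start (x,ẋ)=(-0.012800, 0.195200) → end (x,ẋ)=(0.019265, -0.065081)
phase 2: p=0.2394, T=0.326, ωT=1.081701, cosh=1.644355, sinh=1.305337; start (x,ẋ)=(0.019265, -0.065081) → end (x,ẋ)=(-0.148184, -1.060475)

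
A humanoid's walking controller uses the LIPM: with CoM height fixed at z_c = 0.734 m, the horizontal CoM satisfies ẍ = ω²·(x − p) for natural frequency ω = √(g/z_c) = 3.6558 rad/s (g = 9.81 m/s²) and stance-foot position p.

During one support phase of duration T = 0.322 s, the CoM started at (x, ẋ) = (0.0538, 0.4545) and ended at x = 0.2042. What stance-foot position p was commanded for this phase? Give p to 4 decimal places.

ωT = 3.6558·0.322 = 1.177168; cosh(ωT) = 1.776660, sinh(ωT) = 1.468510
x(T) = p + (x₀−p)·cosh(ωT) + (ẋ₀/ω)·sinh(ωT) ⇒ p·(1 − cosh) = x(T) − x₀·cosh − (ẋ₀/ω)·sinh
numerator   = 0.2042 − (0.0538)·1.776660 − (0.4545/3.6558)·1.468510 = -0.073954
denominator = 1 − 1.776660 = -0.776660
p = -0.073954 / -0.776660 = 0.0952

p = 0.0952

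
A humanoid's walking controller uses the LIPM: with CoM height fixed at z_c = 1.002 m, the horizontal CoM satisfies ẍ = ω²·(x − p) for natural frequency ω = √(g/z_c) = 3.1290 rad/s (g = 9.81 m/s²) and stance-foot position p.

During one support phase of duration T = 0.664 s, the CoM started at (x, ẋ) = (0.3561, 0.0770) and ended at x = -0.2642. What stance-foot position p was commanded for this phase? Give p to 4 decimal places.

p = 0.5908

ωT = 3.1290·0.664 = 2.077656; cosh(ωT) = 4.055476, sinh(ωT) = 3.930253
x(T) = p + (x₀−p)·cosh(ωT) + (ẋ₀/ω)·sinh(ωT) ⇒ p·(1 − cosh) = x(T) − x₀·cosh − (ẋ₀/ω)·sinh
numerator   = -0.2642 − (0.3561)·4.055476 − (0.0770/3.1290)·3.930253 = -1.805073
denominator = 1 − 4.055476 = -3.055476
p = -1.805073 / -3.055476 = 0.5908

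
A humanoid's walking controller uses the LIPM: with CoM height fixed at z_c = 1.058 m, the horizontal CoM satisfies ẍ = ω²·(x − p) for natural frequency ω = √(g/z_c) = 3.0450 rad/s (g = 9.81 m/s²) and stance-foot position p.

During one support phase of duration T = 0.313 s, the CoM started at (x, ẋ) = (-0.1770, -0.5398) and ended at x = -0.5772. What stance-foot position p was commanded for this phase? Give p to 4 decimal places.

p = 0.2406

ωT = 3.0450·0.313 = 0.953085; cosh(ωT) = 1.489624, sinh(ωT) = 1.104075
x(T) = p + (x₀−p)·cosh(ωT) + (ẋ₀/ω)·sinh(ωT) ⇒ p·(1 − cosh) = x(T) − x₀·cosh − (ẋ₀/ω)·sinh
numerator   = -0.5772 − (-0.1770)·1.489624 − (-0.5398/3.0450)·1.104075 = -0.117813
denominator = 1 − 1.489624 = -0.489624
p = -0.117813 / -0.489624 = 0.2406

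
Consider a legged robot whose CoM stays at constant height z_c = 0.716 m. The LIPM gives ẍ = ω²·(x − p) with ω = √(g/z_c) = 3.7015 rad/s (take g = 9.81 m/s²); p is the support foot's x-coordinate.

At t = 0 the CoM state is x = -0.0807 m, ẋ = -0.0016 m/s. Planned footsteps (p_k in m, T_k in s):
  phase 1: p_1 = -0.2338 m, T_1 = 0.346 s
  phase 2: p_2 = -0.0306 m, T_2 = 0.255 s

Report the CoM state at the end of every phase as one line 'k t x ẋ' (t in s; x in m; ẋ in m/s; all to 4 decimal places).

1 0.3460 0.0623 0.9380
2 0.6010 0.3831 1.7627

phase 1: p=-0.2338, T=0.346, ωT=1.280719, cosh=1.938532, sinh=1.660695; start (x,ẋ)=(-0.080700, -0.001600) → end (x,ẋ)=(0.062271, 0.938013)
phase 2: p=-0.0306, T=0.255, ωT=0.943882, cosh=1.479527, sinh=1.090413; start (x,ẋ)=(0.062271, 0.938013) → end (x,ẋ)=(0.383132, 1.762660)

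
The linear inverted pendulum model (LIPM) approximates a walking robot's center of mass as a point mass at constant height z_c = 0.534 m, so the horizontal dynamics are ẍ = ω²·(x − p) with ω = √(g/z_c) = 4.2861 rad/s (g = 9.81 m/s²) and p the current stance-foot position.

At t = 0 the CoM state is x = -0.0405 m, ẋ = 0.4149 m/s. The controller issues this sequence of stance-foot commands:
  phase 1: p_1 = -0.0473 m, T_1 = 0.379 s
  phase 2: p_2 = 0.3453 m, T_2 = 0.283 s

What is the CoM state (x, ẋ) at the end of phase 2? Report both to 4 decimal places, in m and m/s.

phase 1: p=-0.0473, T=0.379, ωT=1.624432, cosh=2.636279, sinh=2.439256; start (x,ẋ)=(-0.040500, 0.414900) → end (x,ẋ)=(0.206750, 1.164886)
phase 2: p=0.3453, T=0.283, ωT=1.212966, cosh=1.830380, sinh=1.533066; start (x,ẋ)=(0.206750, 1.164886) → end (x,ẋ)=(0.508360, 1.221787)

x = 0.5084, ẋ = 1.2218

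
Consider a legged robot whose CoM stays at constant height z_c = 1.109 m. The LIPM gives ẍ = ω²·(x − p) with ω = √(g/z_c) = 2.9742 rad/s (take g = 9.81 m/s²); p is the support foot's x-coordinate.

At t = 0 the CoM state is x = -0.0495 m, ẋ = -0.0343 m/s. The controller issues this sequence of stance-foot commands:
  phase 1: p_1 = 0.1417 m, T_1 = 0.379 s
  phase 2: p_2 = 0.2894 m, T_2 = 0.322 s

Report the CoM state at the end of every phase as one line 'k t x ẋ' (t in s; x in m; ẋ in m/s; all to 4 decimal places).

1 0.3790 -0.2003 -0.8442
2 0.7010 -0.7579 -2.8799

phase 1: p=0.1417, T=0.379, ωT=1.127222, cosh=1.705500, sinh=1.381568; start (x,ẋ)=(-0.049500, -0.034300) → end (x,ẋ)=(-0.200325, -0.844151)
phase 2: p=0.2894, T=0.322, ωT=0.957692, cosh=1.494727, sinh=1.110950; start (x,ẋ)=(-0.200325, -0.844151) → end (x,ẋ)=(-0.757919, -2.879916)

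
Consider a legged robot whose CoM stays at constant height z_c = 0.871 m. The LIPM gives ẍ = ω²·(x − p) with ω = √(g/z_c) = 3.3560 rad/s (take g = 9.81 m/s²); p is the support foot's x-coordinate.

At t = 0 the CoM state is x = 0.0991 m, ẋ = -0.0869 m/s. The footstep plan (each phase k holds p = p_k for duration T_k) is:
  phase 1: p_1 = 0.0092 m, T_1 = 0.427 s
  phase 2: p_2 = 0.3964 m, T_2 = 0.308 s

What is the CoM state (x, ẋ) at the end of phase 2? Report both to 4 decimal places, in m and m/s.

x = 0.1653, ẋ = -0.3464

phase 1: p=0.0092, T=0.427, ωT=1.433012, cosh=2.214947, sinh=1.976358; start (x,ẋ)=(0.099100, -0.086900) → end (x,ẋ)=(0.157148, 0.403797)
phase 2: p=0.3964, T=0.308, ωT=1.033648, cosh=1.583505, sinh=1.227798; start (x,ẋ)=(0.157148, 0.403797) → end (x,ẋ)=(0.165273, -0.346421)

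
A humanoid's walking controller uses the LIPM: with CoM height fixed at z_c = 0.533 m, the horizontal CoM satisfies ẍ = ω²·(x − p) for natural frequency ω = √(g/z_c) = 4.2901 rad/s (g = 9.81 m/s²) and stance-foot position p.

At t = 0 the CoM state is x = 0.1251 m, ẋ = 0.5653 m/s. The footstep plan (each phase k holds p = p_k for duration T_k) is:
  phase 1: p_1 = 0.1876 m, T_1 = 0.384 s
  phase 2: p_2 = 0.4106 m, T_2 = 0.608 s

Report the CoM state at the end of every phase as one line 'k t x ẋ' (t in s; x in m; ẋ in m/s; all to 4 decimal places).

phase 1: p=0.1876, T=0.384, ωT=1.647398, cosh=2.693001, sinh=2.500450; start (x,ẋ)=(0.125100, 0.565300) → end (x,ẋ)=(0.348768, 0.851904)
phase 2: p=0.4106, T=0.608, ωT=2.608381, cosh=6.825351, sinh=6.751698; start (x,ẋ)=(0.348768, 0.851904) → end (x,ẋ)=(1.329290, 4.023555)

1 0.3840 0.3488 0.8519
2 0.9920 1.3293 4.0236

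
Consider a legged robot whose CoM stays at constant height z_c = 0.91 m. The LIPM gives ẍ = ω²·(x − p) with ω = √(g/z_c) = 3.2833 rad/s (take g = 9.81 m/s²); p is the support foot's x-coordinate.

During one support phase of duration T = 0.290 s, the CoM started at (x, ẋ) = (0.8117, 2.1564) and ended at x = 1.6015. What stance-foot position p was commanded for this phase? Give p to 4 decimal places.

ωT = 3.2833·0.290 = 0.952157; cosh(ωT) = 1.488600, sinh(ωT) = 1.102693
x(T) = p + (x₀−p)·cosh(ωT) + (ẋ₀/ω)·sinh(ωT) ⇒ p·(1 − cosh) = x(T) − x₀·cosh − (ẋ₀/ω)·sinh
numerator   = 1.6015 − (0.8117)·1.488600 − (2.1564/3.2833)·1.102693 = -0.331021
denominator = 1 − 1.488600 = -0.488600
p = -0.331021 / -0.488600 = 0.6775

p = 0.6775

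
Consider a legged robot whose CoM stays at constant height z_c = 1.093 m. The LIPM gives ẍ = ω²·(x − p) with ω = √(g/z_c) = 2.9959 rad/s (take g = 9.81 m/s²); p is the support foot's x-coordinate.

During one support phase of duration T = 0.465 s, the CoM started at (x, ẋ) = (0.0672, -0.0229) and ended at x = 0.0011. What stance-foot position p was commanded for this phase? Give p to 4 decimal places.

ωT = 2.9959·0.465 = 1.393093; cosh(ωT) = 2.137798, sinh(ωT) = 1.889492
x(T) = p + (x₀−p)·cosh(ωT) + (ẋ₀/ω)·sinh(ωT) ⇒ p·(1 − cosh) = x(T) − x₀·cosh − (ẋ₀/ω)·sinh
numerator   = 0.0011 − (0.0672)·2.137798 − (-0.0229/2.9959)·1.889492 = -0.128117
denominator = 1 − 2.137798 = -1.137798
p = -0.128117 / -1.137798 = 0.1126

p = 0.1126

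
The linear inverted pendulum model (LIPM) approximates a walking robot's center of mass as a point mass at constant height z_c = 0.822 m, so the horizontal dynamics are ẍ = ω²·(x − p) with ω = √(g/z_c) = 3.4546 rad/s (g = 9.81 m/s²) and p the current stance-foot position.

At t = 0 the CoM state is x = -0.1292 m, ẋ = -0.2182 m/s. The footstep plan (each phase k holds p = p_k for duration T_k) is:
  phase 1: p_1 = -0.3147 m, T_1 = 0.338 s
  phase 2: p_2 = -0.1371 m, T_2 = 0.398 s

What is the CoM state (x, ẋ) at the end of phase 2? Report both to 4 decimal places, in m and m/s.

phase 1: p=-0.3147, T=0.338, ωT=1.167655, cosh=1.762770, sinh=1.451675; start (x,ẋ)=(-0.129200, -0.218200) → end (x,ẋ)=(-0.079397, 0.545638)
phase 2: p=-0.1371, T=0.398, ωT=1.374931, cosh=2.103830, sinh=1.850973; start (x,ẋ)=(-0.079397, 0.545638) → end (x,ẋ)=(0.276650, 1.516904)

x = 0.2766, ẋ = 1.5169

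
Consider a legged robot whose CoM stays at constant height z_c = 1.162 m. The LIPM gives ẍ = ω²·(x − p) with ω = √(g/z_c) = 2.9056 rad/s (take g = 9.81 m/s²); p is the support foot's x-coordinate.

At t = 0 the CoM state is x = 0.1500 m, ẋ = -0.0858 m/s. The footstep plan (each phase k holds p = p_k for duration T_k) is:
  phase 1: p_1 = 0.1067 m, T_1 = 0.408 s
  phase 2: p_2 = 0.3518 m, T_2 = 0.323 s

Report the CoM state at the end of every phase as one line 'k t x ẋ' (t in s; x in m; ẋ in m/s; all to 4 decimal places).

phase 1: p=0.1067, T=0.408, ωT=1.185485, cosh=1.788935, sinh=1.483337; start (x,ẋ)=(0.150000, -0.085800) → end (x,ẋ)=(0.140359, 0.033132)
phase 2: p=0.3518, T=0.323, ωT=0.938509, cosh=1.473689, sinh=1.082478; start (x,ẋ)=(0.140359, 0.033132) → end (x,ẋ)=(0.052545, -0.616208)

1 0.4080 0.1404 0.0331
2 0.7310 0.0525 -0.6162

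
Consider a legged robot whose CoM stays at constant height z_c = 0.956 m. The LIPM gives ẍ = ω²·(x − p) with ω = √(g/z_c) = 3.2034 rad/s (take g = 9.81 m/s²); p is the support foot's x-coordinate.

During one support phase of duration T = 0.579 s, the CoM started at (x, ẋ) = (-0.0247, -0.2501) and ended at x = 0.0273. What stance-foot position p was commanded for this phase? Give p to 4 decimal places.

p = -0.1546

ωT = 3.2034·0.579 = 1.854769; cosh(ωT) = 3.273354, sinh(ωT) = 3.116865
x(T) = p + (x₀−p)·cosh(ωT) + (ẋ₀/ω)·sinh(ωT) ⇒ p·(1 − cosh) = x(T) − x₀·cosh − (ẋ₀/ω)·sinh
numerator   = 0.0273 − (-0.0247)·3.273354 − (-0.2501/3.2034)·3.116865 = 0.351496
denominator = 1 − 3.273354 = -2.273354
p = 0.351496 / -2.273354 = -0.1546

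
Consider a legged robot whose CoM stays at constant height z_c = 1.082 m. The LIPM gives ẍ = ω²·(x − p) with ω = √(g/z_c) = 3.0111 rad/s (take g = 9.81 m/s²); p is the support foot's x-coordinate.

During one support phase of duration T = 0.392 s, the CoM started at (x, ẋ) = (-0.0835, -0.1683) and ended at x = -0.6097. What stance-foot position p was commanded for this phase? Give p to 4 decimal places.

ωT = 3.0111·0.392 = 1.180351; cosh(ωT) = 1.781344, sinh(ωT) = 1.474173
x(T) = p + (x₀−p)·cosh(ωT) + (ẋ₀/ω)·sinh(ωT) ⇒ p·(1 − cosh) = x(T) − x₀·cosh − (ẋ₀/ω)·sinh
numerator   = -0.6097 − (-0.0835)·1.781344 − (-0.1683/3.0111)·1.474173 = -0.378562
denominator = 1 − 1.781344 = -0.781344
p = -0.378562 / -0.781344 = 0.4845

p = 0.4845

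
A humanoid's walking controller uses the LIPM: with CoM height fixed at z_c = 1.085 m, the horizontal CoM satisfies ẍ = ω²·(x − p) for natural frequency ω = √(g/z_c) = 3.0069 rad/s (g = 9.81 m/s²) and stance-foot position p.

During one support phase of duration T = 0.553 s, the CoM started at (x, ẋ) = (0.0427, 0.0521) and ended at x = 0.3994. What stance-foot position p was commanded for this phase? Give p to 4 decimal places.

ωT = 3.0069·0.553 = 1.662816; cosh(ωT) = 2.731872, sinh(ωT) = 2.542268
x(T) = p + (x₀−p)·cosh(ωT) + (ẋ₀/ω)·sinh(ωT) ⇒ p·(1 − cosh) = x(T) − x₀·cosh − (ẋ₀/ω)·sinh
numerator   = 0.3994 − (0.0427)·2.731872 − (0.0521/3.0069)·2.542268 = 0.238700
denominator = 1 − 2.731872 = -1.731872
p = 0.238700 / -1.731872 = -0.1378

p = -0.1378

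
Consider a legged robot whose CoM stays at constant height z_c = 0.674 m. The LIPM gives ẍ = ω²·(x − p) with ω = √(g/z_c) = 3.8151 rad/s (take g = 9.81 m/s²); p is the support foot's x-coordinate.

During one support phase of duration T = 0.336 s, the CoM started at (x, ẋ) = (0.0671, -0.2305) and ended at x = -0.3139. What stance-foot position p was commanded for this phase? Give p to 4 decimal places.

p = 0.3654

ωT = 3.8151·0.336 = 1.281874; cosh(ωT) = 1.940451, sinh(ωT) = 1.662934
x(T) = p + (x₀−p)·cosh(ωT) + (ẋ₀/ω)·sinh(ωT) ⇒ p·(1 − cosh) = x(T) − x₀·cosh − (ẋ₀/ω)·sinh
numerator   = -0.3139 − (0.0671)·1.940451 − (-0.2305/3.8151)·1.662934 = -0.343633
denominator = 1 − 1.940451 = -0.940451
p = -0.343633 / -0.940451 = 0.3654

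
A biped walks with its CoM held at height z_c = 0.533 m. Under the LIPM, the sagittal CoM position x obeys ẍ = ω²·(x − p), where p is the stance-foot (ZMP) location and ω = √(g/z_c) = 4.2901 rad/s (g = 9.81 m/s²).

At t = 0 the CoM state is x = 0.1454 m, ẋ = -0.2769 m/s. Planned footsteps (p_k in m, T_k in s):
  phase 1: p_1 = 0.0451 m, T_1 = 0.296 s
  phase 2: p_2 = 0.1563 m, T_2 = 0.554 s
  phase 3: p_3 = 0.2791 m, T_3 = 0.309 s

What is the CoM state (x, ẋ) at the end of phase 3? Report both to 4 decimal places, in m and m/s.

x = 0.3573, ẋ = 0.4824

phase 1: p=0.0451, T=0.296, ωT=1.269870, cosh=1.920628, sinh=1.639760; start (x,ẋ)=(0.145400, -0.276900) → end (x,ẋ)=(0.131902, 0.173762)
phase 2: p=0.1563, T=0.554, ωT=2.376715, cosh=5.431163, sinh=5.338308; start (x,ẋ)=(0.131902, 0.173762) → end (x,ẋ)=(0.240010, 0.384979)
phase 3: p=0.2791, T=0.309, ωT=1.325641, cosh=2.015115, sinh=1.749482; start (x,ẋ)=(0.240010, 0.384979) → end (x,ẋ)=(0.357322, 0.482391)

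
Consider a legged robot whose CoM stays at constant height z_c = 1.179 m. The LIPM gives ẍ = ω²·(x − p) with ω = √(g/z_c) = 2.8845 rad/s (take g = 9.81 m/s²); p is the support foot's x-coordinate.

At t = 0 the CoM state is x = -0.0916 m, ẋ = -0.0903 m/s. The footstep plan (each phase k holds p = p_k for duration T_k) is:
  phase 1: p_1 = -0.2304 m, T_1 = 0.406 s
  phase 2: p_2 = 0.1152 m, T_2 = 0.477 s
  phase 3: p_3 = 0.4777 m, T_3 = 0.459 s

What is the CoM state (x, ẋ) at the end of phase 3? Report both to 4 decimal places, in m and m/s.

phase 1: p=-0.2304, T=0.406, ωT=1.171107, cosh=1.767792, sinh=1.457769; start (x,ẋ)=(-0.091600, -0.090300) → end (x,ẋ)=(-0.030666, 0.424013)
phase 2: p=0.1152, T=0.477, ωT=1.375906, cosh=2.105637, sinh=1.853027; start (x,ẋ)=(-0.030666, 0.424013) → end (x,ẋ)=(0.080448, 0.113155)
phase 3: p=0.4777, T=0.459, ωT=1.323986, cosh=2.012222, sinh=1.746149; start (x,ẋ)=(0.080448, 0.113155) → end (x,ẋ)=(-0.253160, -1.773171)

x = -0.2532, ẋ = -1.7732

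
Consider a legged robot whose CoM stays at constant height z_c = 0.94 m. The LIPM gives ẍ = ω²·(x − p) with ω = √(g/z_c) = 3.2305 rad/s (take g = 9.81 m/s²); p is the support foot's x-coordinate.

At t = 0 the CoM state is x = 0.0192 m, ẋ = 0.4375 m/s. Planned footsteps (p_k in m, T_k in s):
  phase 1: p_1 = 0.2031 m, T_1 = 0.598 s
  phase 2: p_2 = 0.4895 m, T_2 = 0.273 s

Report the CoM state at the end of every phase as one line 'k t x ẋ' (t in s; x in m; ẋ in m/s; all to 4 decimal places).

phase 1: p=0.2031, T=0.598, ωT=1.931839, cosh=3.523537, sinh=3.378655; start (x,ẋ)=(0.019200, 0.437500) → end (x,ẋ)=(0.012686, -0.465674)
phase 2: p=0.4895, T=0.273, ωT=0.881927, cosh=1.414767, sinh=1.000782; start (x,ẋ)=(0.012686, -0.465674) → end (x,ẋ)=(-0.329343, -2.200373)

1 0.5980 0.0127 -0.4657
2 0.8710 -0.3293 -2.2004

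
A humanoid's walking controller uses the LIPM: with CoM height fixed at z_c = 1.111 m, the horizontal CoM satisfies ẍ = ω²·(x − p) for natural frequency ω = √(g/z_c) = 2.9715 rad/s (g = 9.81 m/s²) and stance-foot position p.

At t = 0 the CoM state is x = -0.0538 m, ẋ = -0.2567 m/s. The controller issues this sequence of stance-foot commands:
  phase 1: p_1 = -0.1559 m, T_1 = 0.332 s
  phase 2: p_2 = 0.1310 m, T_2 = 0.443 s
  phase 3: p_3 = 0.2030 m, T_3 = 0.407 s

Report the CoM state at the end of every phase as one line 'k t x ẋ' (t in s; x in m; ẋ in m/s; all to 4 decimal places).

1 0.3320 -0.0997 -0.0418
2 0.7750 -0.3545 -1.2701
3 1.1820 -1.4669 -4.8467

phase 1: p=-0.1559, T=0.332, ωT=0.986538, cosh=1.527399, sinh=1.154534; start (x,ẋ)=(-0.053800, -0.256700) → end (x,ẋ)=(-0.099690, -0.041809)
phase 2: p=0.1310, T=0.443, ωT=1.316375, cosh=1.998990, sinh=1.730884; start (x,ẋ)=(-0.099690, -0.041809) → end (x,ẋ)=(-0.354500, -1.270087)
phase 3: p=0.2030, T=0.407, ωT=1.209400, cosh=1.824925, sinh=1.526549; start (x,ẋ)=(-0.354500, -1.270087) → end (x,ẋ)=(-1.466878, -4.846713)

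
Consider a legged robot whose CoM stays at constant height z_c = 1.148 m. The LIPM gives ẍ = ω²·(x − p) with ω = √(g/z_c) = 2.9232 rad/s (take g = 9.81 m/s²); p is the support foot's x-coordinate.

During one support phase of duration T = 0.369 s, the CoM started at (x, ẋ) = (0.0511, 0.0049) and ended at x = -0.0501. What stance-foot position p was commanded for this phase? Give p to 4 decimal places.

ωT = 2.9232·0.369 = 1.078661; cosh(ωT) = 1.640395, sinh(ωT) = 1.300344
x(T) = p + (x₀−p)·cosh(ωT) + (ẋ₀/ω)·sinh(ωT) ⇒ p·(1 − cosh) = x(T) − x₀·cosh − (ẋ₀/ω)·sinh
numerator   = -0.0501 − (0.0511)·1.640395 − (0.0049/2.9232)·1.300344 = -0.136104
denominator = 1 − 1.640395 = -0.640395
p = -0.136104 / -0.640395 = 0.2125

p = 0.2125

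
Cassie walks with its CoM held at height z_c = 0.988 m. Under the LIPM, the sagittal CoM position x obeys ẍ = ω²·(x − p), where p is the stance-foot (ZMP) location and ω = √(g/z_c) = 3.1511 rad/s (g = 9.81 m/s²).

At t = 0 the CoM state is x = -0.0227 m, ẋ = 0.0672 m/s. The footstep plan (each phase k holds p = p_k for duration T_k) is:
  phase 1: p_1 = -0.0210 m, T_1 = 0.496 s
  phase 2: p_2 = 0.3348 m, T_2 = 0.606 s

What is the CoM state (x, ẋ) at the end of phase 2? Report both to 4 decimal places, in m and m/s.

phase 1: p=-0.0210, T=0.496, ωT=1.562946, cosh=2.491189, sinh=2.281671; start (x,ẋ)=(-0.022700, 0.067200) → end (x,ẋ)=(0.023424, 0.155185)
phase 2: p=0.3348, T=0.606, ωT=1.909567, cosh=3.449154, sinh=3.301009; start (x,ẋ)=(0.023424, 0.155185) → end (x,ẋ)=(-0.576617, -2.703620)

x = -0.5766, ẋ = -2.7036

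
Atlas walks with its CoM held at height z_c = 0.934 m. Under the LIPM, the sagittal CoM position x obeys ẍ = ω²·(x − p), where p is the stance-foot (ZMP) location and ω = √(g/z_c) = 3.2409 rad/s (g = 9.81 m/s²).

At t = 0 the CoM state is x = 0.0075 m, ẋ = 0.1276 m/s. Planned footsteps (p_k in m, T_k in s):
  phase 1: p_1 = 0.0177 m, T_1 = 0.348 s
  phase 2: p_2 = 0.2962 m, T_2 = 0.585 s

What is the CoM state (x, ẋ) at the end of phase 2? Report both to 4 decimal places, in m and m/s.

phase 1: p=0.0177, T=0.348, ωT=1.127833, cosh=1.706345, sinh=1.382611; start (x,ẋ)=(0.007500, 0.127600) → end (x,ẋ)=(0.054731, 0.172024)
phase 2: p=0.2962, T=0.585, ωT=1.895926, cosh=3.404447, sinh=3.254268; start (x,ẋ)=(0.054731, 0.172024) → end (x,ẋ)=(-0.353134, -1.961065)

x = -0.3531, ẋ = -1.9611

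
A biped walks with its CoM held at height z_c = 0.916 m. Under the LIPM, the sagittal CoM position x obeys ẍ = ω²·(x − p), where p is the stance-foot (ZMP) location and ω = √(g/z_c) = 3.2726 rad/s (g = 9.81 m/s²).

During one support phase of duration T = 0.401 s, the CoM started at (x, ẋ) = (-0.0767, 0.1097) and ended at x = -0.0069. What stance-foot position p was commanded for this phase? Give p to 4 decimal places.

p = -0.0888

ωT = 3.2726·0.401 = 1.312313; cosh(ωT) = 1.991976, sinh(ωT) = 1.722779
x(T) = p + (x₀−p)·cosh(ωT) + (ẋ₀/ω)·sinh(ωT) ⇒ p·(1 − cosh) = x(T) − x₀·cosh − (ẋ₀/ω)·sinh
numerator   = -0.0069 − (-0.0767)·1.991976 − (0.1097/3.2726)·1.722779 = 0.088136
denominator = 1 − 1.991976 = -0.991976
p = 0.088136 / -0.991976 = -0.0888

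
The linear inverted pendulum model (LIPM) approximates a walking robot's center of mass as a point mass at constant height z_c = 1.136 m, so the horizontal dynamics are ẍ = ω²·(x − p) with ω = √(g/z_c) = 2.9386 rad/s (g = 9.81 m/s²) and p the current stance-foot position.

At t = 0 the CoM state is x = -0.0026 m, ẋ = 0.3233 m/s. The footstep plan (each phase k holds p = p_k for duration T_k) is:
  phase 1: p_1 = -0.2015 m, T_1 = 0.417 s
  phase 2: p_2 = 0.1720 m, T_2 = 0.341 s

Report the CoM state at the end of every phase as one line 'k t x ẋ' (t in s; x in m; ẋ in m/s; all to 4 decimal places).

phase 1: p=-0.2015, T=0.417, ωT=1.225396, cosh=1.849578, sinh=1.555937; start (x,ẋ)=(-0.002600, 0.323300) → end (x,ẋ)=(0.337563, 1.507394)
phase 2: p=0.1720, T=0.341, ωT=1.002063, cosh=1.545508, sinh=1.178386; start (x,ẋ)=(0.337563, 1.507394) → end (x,ẋ)=(1.032348, 2.903002)

1 0.4170 0.3376 1.5074
2 0.7580 1.0323 2.9030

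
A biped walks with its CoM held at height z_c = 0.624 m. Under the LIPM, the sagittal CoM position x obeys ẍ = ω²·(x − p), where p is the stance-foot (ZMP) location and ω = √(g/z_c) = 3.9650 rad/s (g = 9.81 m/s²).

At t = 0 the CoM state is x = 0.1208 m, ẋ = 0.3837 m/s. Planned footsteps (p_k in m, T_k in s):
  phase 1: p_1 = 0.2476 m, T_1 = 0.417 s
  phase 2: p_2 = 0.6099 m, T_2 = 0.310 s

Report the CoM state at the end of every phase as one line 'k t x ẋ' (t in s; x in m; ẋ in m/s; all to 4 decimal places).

1 0.4170 0.1478 -0.2262
2 0.7270 -0.3367 -3.2835

phase 1: p=0.2476, T=0.417, ωT=1.653405, cosh=2.708068, sinh=2.516671; start (x,ẋ)=(0.120800, 0.383700) → end (x,ẋ)=(0.147760, -0.226201)
phase 2: p=0.6099, T=0.310, ωT=1.229150, cosh=1.855432, sinh=1.562891; start (x,ẋ)=(0.147760, -0.226201) → end (x,ẋ)=(-0.336732, -3.283520)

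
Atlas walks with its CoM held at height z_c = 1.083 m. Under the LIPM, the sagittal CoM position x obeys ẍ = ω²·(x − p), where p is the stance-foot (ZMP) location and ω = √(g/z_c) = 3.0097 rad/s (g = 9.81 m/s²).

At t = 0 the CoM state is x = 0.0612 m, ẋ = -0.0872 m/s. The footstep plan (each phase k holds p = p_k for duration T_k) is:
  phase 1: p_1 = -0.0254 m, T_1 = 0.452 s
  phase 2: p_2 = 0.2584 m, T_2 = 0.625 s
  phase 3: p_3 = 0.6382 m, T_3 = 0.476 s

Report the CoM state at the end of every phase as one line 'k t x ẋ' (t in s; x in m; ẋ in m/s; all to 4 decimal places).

1 0.4520 0.1017 0.2934
2 1.0770 0.0449 -0.5260
3 1.5530 -1.0208 -4.6924

phase 1: p=-0.0254, T=0.452, ωT=1.360384, cosh=2.077127, sinh=1.820565; start (x,ẋ)=(0.061200, -0.087200) → end (x,ẋ)=(0.101732, 0.293387)
phase 2: p=0.2584, T=0.625, ωT=1.881063, cosh=3.356450, sinh=3.204022; start (x,ẋ)=(0.101732, 0.293387) → end (x,ẋ)=(0.044881, -0.526035)
phase 3: p=0.6382, T=0.476, ωT=1.432617, cosh=2.214167, sinh=1.975483; start (x,ẋ)=(0.044881, -0.526035) → end (x,ẋ)=(-1.020783, -4.692376)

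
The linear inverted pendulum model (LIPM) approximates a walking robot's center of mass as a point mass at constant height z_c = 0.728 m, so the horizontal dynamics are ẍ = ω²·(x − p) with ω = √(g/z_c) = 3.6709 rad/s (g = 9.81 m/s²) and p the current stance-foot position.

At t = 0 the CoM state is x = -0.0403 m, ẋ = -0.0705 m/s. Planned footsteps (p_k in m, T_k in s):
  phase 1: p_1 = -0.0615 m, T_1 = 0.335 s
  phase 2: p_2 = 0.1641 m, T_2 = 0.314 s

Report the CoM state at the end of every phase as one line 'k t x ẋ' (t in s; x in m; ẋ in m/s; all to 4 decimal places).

phase 1: p=-0.0615, T=0.335, ωT=1.229752, cosh=1.856372, sinh=1.564007; start (x,ẋ)=(-0.040300, -0.070500) → end (x,ẋ)=(-0.052182, -0.009158)
phase 2: p=0.1641, T=0.314, ωT=1.152663, cosh=1.741204, sinh=1.425409; start (x,ẋ)=(-0.052182, -0.009158) → end (x,ẋ)=(-0.216047, -1.147649)

1 0.3350 -0.0522 -0.0092
2 0.6490 -0.2160 -1.1476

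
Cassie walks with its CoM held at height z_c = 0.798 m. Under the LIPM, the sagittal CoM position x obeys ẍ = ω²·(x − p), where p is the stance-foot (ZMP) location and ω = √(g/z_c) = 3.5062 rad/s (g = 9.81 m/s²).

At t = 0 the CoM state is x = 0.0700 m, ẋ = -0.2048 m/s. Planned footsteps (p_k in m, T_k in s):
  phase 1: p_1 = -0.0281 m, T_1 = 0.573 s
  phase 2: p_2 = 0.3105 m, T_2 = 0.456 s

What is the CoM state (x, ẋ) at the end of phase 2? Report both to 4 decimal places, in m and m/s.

x = 0.1729, ẋ = -0.2575

phase 1: p=-0.0281, T=0.573, ωT=2.009053, cosh=3.795183, sinh=3.661067; start (x,ẋ)=(0.070000, -0.204800) → end (x,ẋ)=(0.130362, 0.482001)
phase 2: p=0.3105, T=0.456, ωT=1.598827, cosh=2.574680, sinh=2.372547; start (x,ẋ)=(0.130362, 0.482001) → end (x,ẋ)=(0.172857, -0.257507)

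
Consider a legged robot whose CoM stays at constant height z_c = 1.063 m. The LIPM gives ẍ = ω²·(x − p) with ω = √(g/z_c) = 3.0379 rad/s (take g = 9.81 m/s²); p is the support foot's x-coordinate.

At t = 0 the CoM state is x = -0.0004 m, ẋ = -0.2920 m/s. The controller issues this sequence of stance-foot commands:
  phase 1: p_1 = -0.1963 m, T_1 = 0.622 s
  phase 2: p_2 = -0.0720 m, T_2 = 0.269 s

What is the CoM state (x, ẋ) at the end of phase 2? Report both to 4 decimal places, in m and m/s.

phase 1: p=-0.1963, T=0.622, ωT=1.889574, cosh=3.383842, sinh=3.232706; start (x,ẋ)=(-0.000400, -0.292000) → end (x,ẋ)=(0.155870, 0.935781)
phase 2: p=-0.0720, T=0.269, ωT=0.817195, cosh=1.352904, sinh=0.911236; start (x,ẋ)=(0.155870, 0.935781) → end (x,ẋ)=(0.516979, 1.896822)

x = 0.5170, ẋ = 1.8968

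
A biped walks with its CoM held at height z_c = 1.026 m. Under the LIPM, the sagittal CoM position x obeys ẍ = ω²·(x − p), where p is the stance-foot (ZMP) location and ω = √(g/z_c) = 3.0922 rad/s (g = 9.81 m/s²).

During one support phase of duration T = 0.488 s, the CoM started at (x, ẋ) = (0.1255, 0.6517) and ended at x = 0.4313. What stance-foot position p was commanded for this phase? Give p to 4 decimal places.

ωT = 3.0922·0.488 = 1.508994; cosh(ωT) = 2.371655, sinh(ωT) = 2.150522
x(T) = p + (x₀−p)·cosh(ωT) + (ẋ₀/ω)·sinh(ωT) ⇒ p·(1 − cosh) = x(T) − x₀·cosh − (ẋ₀/ω)·sinh
numerator   = 0.4313 − (0.1255)·2.371655 − (0.6517/3.0922)·2.150522 = -0.319578
denominator = 1 − 2.371655 = -1.371655
p = -0.319578 / -1.371655 = 0.2330

p = 0.2330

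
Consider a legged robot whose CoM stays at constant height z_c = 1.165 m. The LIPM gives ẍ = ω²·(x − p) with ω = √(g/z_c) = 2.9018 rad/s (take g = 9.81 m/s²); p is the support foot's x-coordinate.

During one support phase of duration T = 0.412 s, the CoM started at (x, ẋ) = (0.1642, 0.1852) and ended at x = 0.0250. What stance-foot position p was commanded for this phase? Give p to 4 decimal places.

p = 0.4565

ωT = 2.9018·0.412 = 1.195542; cosh(ωT) = 1.803944, sinh(ωT) = 1.501404
x(T) = p + (x₀−p)·cosh(ωT) + (ẋ₀/ω)·sinh(ωT) ⇒ p·(1 − cosh) = x(T) − x₀·cosh − (ẋ₀/ω)·sinh
numerator   = 0.0250 − (0.1642)·1.803944 − (0.1852/2.9018)·1.501404 = -0.367031
denominator = 1 − 1.803944 = -0.803944
p = -0.367031 / -0.803944 = 0.4565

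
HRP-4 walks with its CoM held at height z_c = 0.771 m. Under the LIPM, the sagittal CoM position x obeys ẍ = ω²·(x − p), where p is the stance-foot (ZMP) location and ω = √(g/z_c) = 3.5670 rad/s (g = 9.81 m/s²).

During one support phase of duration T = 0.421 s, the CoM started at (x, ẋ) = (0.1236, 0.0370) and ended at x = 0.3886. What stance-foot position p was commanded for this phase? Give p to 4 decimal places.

ωT = 3.5670·0.421 = 1.501707; cosh(ωT) = 2.356048, sinh(ωT) = 2.133298
x(T) = p + (x₀−p)·cosh(ωT) + (ẋ₀/ω)·sinh(ωT) ⇒ p·(1 − cosh) = x(T) − x₀·cosh − (ẋ₀/ω)·sinh
numerator   = 0.3886 − (0.1236)·2.356048 − (0.0370/3.5670)·2.133298 = 0.075264
denominator = 1 − 2.356048 = -1.356048
p = 0.075264 / -1.356048 = -0.0555

p = -0.0555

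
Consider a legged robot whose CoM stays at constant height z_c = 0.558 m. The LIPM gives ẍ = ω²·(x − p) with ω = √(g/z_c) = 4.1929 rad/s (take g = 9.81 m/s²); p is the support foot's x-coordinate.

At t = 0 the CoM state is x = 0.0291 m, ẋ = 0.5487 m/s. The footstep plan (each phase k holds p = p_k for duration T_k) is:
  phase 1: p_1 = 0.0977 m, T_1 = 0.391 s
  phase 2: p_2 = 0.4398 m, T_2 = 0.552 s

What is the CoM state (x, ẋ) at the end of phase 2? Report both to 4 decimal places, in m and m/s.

phase 1: p=0.0977, T=0.391, ωT=1.639424, cosh=2.673146, sinh=2.479054; start (x,ẋ)=(0.029100, 0.548700) → end (x,ẋ)=(0.238741, 0.753698)
phase 2: p=0.4398, T=0.552, ωT=2.314481, cosh=5.109242, sinh=5.010425; start (x,ẋ)=(0.238741, 0.753698) → end (x,ẋ)=(0.313195, -0.373059)

x = 0.3132, ẋ = -0.3731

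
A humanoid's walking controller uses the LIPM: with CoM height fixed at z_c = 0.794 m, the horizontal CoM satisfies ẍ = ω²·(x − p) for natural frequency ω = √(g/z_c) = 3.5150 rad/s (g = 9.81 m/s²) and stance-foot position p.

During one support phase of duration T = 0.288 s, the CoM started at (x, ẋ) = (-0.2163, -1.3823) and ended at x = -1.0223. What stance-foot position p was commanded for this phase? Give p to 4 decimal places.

ωT = 3.5150·0.288 = 1.012320; cosh(ωT) = 1.557677, sinh(ωT) = 1.194302
x(T) = p + (x₀−p)·cosh(ωT) + (ẋ₀/ω)·sinh(ωT) ⇒ p·(1 − cosh) = x(T) − x₀·cosh − (ẋ₀/ω)·sinh
numerator   = -1.0223 − (-0.2163)·1.557677 − (-1.3823/3.5150)·1.194302 = -0.215707
denominator = 1 − 1.557677 = -0.557677
p = -0.215707 / -0.557677 = 0.3868

p = 0.3868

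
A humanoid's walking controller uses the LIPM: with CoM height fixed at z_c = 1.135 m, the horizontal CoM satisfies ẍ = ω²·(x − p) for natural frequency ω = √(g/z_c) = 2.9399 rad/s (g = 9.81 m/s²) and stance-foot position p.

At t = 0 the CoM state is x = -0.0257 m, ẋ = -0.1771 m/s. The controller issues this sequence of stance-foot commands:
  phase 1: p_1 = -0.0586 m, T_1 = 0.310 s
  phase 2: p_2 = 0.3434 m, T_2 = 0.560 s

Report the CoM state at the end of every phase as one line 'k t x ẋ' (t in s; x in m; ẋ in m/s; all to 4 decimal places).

1 0.3100 -0.0739 -0.1550
2 0.8700 -0.9109 -3.4811

phase 1: p=-0.0586, T=0.310, ωT=0.911369, cosh=1.444850, sinh=1.042876; start (x,ẋ)=(-0.025700, -0.177100) → end (x,ẋ)=(-0.073887, -0.155013)
phase 2: p=0.3434, T=0.560, ωT=1.646344, cosh=2.690366, sinh=2.497612; start (x,ẋ)=(-0.073887, -0.155013) → end (x,ẋ)=(-0.910948, -3.481071)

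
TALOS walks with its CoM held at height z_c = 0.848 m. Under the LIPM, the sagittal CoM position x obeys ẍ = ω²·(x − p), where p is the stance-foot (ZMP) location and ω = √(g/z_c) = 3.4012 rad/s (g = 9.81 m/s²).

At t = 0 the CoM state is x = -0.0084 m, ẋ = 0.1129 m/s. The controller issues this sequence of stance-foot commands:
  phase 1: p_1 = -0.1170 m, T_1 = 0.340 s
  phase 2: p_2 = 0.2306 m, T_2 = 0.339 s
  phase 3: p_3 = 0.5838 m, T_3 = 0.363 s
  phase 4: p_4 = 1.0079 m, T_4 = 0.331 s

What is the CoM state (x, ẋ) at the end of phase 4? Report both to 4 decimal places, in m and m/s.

phase 1: p=-0.1170, T=0.340, ωT=1.156408, cosh=1.746555, sinh=1.431941; start (x,ẋ)=(-0.008400, 0.112900) → end (x,ẋ)=(0.120208, 0.726102)
phase 2: p=0.2306, T=0.339, ωT=1.153007, cosh=1.741695, sinh=1.426009; start (x,ẋ)=(0.120208, 0.726102) → end (x,ẋ)=(0.342761, 0.729232)
phase 3: p=0.5838, T=0.363, ωT=1.234636, cosh=1.864033, sinh=1.573093; start (x,ẋ)=(0.342761, 0.729232) → end (x,ẋ)=(0.471773, 0.069657)
phase 4: p=1.0079, T=0.331, ωT=1.125797, cosh=1.703534, sinh=1.379140; start (x,ẋ)=(0.471773, 0.069657) → end (x,ẋ)=(0.122835, -2.396164)

x = 0.1228, ẋ = -2.3962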